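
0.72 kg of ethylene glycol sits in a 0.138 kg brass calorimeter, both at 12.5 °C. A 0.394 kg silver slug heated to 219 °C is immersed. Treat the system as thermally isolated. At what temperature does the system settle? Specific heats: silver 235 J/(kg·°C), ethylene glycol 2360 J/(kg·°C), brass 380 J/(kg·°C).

T_f ≈ 22.9 °C

Net heat exchanged in the isolated system is zero:
0.394×235×(T − 219) + 0.72×2360×(T − 12.5) + 0.138×380×(T − 12.5) = 0
92.59(T − 219) + 1699.2(T − 12.5) + 52.44(T − 12.5) = 0
1844.2 T = 42173
T = 42173 / 1844.2 = 22.9 °C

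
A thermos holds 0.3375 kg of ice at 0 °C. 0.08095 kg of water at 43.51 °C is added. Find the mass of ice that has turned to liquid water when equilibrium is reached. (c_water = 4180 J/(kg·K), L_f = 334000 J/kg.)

m_melted ≈ 0.0441 kg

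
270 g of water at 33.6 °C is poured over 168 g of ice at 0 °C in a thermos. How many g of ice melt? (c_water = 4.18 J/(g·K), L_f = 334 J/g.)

m_melted ≈ 114 g

Water can give up m c ΔT = 270×4.18×33.6 = 37921 J before reaching 0 °C.
Melting all 168 g of ice would need 168×334 = 56112 J.
Since 37921 < 56112 J, not all the ice melts; equilibrium is at 0 °C.
m_melt = 37921 / L_f = 113.5 g.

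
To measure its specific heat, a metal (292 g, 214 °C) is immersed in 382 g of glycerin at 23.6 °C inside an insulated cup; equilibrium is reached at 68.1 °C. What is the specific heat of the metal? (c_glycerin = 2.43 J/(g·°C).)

Taking heat into each body as positive, Σ m c ΔT = 0:
292×c×(68.1 − 214) + 382×2.43×(68.1 − 23.6) = 0
-42603 c = -41308
c = -41308/-42603 ≈ 0.9696 J/(g·°C)

c ≈ 0.97 J/(g·°C)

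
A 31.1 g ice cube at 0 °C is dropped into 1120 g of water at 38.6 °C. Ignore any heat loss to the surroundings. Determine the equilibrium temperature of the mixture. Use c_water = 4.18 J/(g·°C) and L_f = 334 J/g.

Sum of m c ΔT and latent-heat terms is zero:
latent heat to melt: 31.1·334 = 10387
  warm the meltwater: 130 T
  water: 4681.6(T − 38.6)
4811.6 T = 180710 − 10387 = 170322
T ≈ 35.40 °C (positive, so assuming full melt was valid).

T_f ≈ 35.4 °C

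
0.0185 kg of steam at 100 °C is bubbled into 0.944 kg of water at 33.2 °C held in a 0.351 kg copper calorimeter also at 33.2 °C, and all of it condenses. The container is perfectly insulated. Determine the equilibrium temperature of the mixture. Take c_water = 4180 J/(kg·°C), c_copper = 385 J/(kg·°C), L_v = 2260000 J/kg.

T_f ≈ 44.5 °C

Energy conservation, ΣQ = 0:
condense steam: −0.0185·2260000 = −41810; condensed water 100 °C→T: 77.33(T − 100); water warms: 0.944·4180·(T − 33.2) = 3945.9(T − 33.2); cup: 135.13(T − 33.2)
4158.4 T = 41810 + 7733 + 135491 = 185034
T ≈ 44.50 °C — below 100 °C, confirming all the steam condensed.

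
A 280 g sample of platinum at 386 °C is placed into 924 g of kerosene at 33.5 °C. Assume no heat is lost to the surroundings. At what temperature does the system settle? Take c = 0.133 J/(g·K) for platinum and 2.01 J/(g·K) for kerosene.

T_f ≈ 40.4 °C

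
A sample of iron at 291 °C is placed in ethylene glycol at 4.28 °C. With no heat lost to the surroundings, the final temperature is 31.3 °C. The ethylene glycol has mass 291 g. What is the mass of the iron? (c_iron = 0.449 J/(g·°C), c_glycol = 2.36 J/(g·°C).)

Setting the total heat transfer to zero:
m·0.449·(31.3 − 291) + 291·2.36·(31.3 − 4.28) = 0
-116.61 m = -18556
m = -18556/-116.61 ≈ 159.1 g

m ≈ 159 g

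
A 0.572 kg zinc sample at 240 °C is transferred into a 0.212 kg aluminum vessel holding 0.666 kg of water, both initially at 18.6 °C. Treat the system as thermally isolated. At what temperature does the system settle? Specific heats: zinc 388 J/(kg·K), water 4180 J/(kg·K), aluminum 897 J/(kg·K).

T_f ≈ 34.0 °C

T_f is the heat-capacity-weighted average of the initial temperatures:
T_f = (221.94·240 + 2783.9·18.6 + 190.16·18.6) / (221.94 + 2783.9 + 190.16)
    = 108582 / 3196 ≈ 33.97 °C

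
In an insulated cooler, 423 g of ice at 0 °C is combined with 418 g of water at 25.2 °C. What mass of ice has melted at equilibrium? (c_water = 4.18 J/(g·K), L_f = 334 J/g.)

Water can give up m c ΔT = 418·4.18·25.2 = 44030 J before reaching 0 °C.
Melting all 423 g of ice would need 423·334 = 141282 J.
44030 J < 141282 J, so only part of the ice melts and the system sits at 0 °C.
m_melted·334 = 44030  ⇒  m_melted ≈ 131.8 g.

m_melted ≈ 132 g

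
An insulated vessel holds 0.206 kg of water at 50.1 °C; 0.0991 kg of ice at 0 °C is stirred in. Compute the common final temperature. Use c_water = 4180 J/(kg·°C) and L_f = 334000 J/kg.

Setting the total heat transfer to zero:
fusion: m_ice L_f = 0.0991·334000 = 33099; warm the meltwater: 414.24 T; water: 861.08(T − 50.1)
1275.3 T = 43140 − 33099 = 10041
T ≈ 7.87 °C. Since T > 0 °C, the all-ice-melts assumption holds.

T_f ≈ 7.9 °C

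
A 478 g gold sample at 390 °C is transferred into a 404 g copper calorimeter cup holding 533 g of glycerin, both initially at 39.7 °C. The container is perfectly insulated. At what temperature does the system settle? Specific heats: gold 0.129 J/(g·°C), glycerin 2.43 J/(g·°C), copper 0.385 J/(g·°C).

T_f is the heat-capacity-weighted average of the initial temperatures:
T_f = (61.66×390 + 1295.2×39.7 + 155.54×39.7) / (61.66 + 1295.2 + 155.54)
    = 81642 / 1512.4 ≈ 53.98 °C

T_f ≈ 54.0 °C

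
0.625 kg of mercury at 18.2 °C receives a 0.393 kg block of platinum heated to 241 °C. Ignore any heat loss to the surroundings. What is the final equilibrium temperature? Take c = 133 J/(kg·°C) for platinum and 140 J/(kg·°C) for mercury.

T_f ≈ 101.5 °C

Setting the total heat transfer to zero:
0.393·133·(T − 241) + 0.625·140·(T − 18.2) = 0
52.27(T − 241) + 87.5(T − 18.2) = 0
139.77 T = 14189
T = 14189/139.77 ≈ 101.52 °C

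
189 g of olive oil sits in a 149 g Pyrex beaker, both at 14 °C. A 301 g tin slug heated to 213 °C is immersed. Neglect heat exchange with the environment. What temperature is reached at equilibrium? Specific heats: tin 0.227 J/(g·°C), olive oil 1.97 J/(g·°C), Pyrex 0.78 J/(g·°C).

T_f ≈ 38.4 °C

Energy conservation, ΣQ = 0:
301·0.227·(T − 213) + 189·1.97·(T − 14) + 149·0.78·(T − 14) = 0
68.33(T − 213) + 372.33(T − 14) + 116.22(T − 14) = 0
556.88 T = 21393
T ≈ 38.42 °C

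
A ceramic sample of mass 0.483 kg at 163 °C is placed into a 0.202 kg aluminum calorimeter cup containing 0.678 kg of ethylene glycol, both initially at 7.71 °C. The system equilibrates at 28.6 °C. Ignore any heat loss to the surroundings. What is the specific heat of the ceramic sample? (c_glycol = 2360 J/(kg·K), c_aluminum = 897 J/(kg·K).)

c ≈ 573 J/(kg·K)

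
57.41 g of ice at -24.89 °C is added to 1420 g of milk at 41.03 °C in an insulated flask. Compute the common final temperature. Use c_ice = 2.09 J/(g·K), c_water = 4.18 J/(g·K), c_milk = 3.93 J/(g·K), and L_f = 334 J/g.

T_f ≈ 35.5 °C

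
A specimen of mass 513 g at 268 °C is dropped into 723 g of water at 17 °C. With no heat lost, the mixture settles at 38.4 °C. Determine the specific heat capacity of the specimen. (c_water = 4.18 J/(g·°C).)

Net heat exchanged in the isolated system is zero:
513·c·(38.4 − 268) + 723·4.18·(38.4 − 17) = 0
-117785 c = -64674
c = -64674/-117785 ≈ 0.5491 J/(g·°C)

c ≈ 0.549 J/(g·°C)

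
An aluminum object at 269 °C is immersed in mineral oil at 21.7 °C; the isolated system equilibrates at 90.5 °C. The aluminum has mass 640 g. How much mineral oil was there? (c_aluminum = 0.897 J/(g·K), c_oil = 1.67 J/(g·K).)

m ≈ 892 g

Net heat exchanged in the isolated system is zero:
640×0.897×(90.5 − 269) + m×1.67×(90.5 − 21.7) = 0
114.9 m = 102473
m = 102473/114.9 ≈ 891.9 g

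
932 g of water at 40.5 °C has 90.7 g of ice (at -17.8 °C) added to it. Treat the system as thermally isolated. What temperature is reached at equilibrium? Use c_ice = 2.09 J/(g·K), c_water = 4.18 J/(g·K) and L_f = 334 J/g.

Energy balance with sensible and latent terms:
warm ice to 0 °C: 90.7×2.09×(0 − (-17.8)) = 3374.2; melt ice: 90.7×334 = 30294; warm the meltwater: 379.13 T; water cools: 932×4.18×(T − 40.5) = 3895.8(T − 40.5)
4274.9 T = 157778 − 33668 = 124110
T ≈ 29.03 °C (positive, so assuming full melt was valid).

T_f ≈ 29.0 °C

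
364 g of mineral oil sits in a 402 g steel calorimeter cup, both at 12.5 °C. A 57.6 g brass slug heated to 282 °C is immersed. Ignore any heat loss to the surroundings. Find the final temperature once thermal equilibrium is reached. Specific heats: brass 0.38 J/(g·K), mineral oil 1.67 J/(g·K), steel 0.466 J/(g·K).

T_f ≈ 19.7 °C

T_f is the heat-capacity-weighted average of the initial temperatures:
T_f = (21.89*282 + 607.88*12.5 + 187.33*12.5) / (21.89 + 607.88 + 187.33)
    = 16113 / 817.1 ≈ 19.72 °C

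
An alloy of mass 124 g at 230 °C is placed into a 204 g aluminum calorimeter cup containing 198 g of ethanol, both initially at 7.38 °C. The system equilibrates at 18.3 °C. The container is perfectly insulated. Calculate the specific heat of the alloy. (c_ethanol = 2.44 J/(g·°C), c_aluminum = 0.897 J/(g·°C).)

Let T be the final temperature. ΣQ_i = 0:
124×c×(18.3 − 230) + 198×2.44×(18.3 − 7.38) + 204×0.897×(18.3 − 7.38) = 0
-26251 c = -7273.9
c = -7273.9/-26251 ≈ 0.2771 J/(g·°C)

c ≈ 0.277 J/(g·°C)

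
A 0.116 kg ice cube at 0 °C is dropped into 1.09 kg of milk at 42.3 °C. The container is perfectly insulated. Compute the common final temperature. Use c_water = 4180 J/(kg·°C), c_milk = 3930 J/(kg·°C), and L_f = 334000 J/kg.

T_f ≈ 29.9 °C

Heat gained plus heat lost sum to zero:
latent heat to melt: 0.116×334000 = 38744
  warm the meltwater: 484.88 T
  milk cools: 1.09×3930×(T − 42.3) = 4283.7(T − 42.3)
4768.6 T = 181201 − 38744 = 142457
T ≈ 29.87 °C. Since T > 0 °C, the all-ice-melts assumption holds.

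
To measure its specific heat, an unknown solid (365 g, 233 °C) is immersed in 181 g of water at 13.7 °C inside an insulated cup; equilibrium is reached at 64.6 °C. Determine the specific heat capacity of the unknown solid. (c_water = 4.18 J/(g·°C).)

c ≈ 0.627 J/(g·°C)

m_s c (T_s − T_f) = m_water c_water (T_f − T_0):
365·c·(233 − 64.6) = 181·4.18·(64.6 − 13.7)
61466 c = 38510  ⇒  c ≈ 0.6265 J/(g·°C)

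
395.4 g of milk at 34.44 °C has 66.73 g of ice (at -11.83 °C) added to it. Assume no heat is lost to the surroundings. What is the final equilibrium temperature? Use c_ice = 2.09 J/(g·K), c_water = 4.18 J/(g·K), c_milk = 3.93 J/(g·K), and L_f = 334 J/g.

T_f ≈ 16.1 °C

Taking heat into each body as positive, Σ m c ΔT = 0:
ice -11.83→0 °C: 66.73·2.09·11.83 = 1649.9; latent heat to melt: 66.73·334 = 22288; meltwater 0→T: 66.73·4.18·T = 278.93 T; milk cools: 395.4·3.93·(T − 34.44) = 1553.9(T − 34.44)
1832.9 T = 53517 − 23938 = 29579
T ≈ 16.14 °C (positive, so assuming full melt was valid).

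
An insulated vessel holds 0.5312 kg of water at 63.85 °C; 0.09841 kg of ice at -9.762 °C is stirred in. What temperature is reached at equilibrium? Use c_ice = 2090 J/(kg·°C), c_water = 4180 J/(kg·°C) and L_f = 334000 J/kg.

T_f ≈ 40.6 °C

Heat gained plus heat lost sum to zero:
warm ice to 0 °C: 0.09841·2090·(0 − (-9.762)) = 2007.8; latent heat to melt: 0.09841·334000 = 32869; meltwater 0→T: 0.09841·4180·T = 411.35 T; water: 2220.4(T − 63.85)
2631.8 T = 141774 − 34877 = 106897
T ≈ 40.62 °C — above 0 °C, consistent with complete melting.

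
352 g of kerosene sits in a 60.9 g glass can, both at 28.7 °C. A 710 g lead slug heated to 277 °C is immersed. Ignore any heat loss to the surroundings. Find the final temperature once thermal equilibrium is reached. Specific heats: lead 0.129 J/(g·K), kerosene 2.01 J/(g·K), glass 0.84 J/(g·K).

Energy conservation, ΣQ = 0:
710·0.129·(T − 277) + 352·2.01·(T − 28.7) + 60.9·0.84·(T − 28.7) = 0
850.27 T = 47144
T ≈ 55.45 °C

T_f ≈ 55.4 °C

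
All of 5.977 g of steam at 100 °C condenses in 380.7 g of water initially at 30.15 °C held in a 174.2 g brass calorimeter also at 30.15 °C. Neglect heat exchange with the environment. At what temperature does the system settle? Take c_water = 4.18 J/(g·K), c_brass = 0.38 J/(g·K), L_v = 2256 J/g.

T_f ≈ 39.2 °C

Energy balance with sensible and latent terms:
condense steam: −5.977·2256 = −13484
  condensed water 100 °C→T: 24.98(T − 100)
  original water: 1591.3(T − 30.15)
  cup: 66.2(T − 30.15)
1682.5 T = 13484 + 2498.4 + 49974 = 65957
T ≈ 39.20 °C (< 100 °C, so full condensation is consistent).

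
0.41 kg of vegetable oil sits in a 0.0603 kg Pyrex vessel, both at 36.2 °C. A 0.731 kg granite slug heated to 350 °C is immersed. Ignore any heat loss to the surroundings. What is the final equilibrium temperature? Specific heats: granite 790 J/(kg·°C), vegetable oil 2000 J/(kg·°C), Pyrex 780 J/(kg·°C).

T_f ≈ 161.7 °C

T_f = Σ m_i c_i T_i / Σ m_i c_i:
T_f = (577.49*350 + 820*36.2 + 47.03*36.2) / (577.49 + 820 + 47.03)
    = 233508 / 1444.5 ≈ 161.65 °C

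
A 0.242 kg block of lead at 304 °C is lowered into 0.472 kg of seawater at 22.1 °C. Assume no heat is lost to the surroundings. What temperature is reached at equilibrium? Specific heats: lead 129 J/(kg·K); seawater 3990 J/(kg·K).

T_f ≈ 26.7 °C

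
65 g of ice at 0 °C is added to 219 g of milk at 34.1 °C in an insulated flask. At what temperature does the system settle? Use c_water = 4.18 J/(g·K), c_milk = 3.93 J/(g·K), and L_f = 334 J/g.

T_f ≈ 6.7 °C

Sum of m c ΔT and latent-heat terms is zero:
latent heat to melt: 65·334 = 21710; meltwater 0→T: 65·4.18·T = 271.7 T; milk cools: 219·3.93·(T − 34.1) = 860.67(T − 34.1)
1132.4 T = 29349 − 21710 = 7638.8
T ≈ 6.75 °C — above 0 °C, consistent with complete melting.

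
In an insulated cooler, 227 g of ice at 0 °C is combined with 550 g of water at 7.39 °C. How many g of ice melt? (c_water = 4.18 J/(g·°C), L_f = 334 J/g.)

m_melted ≈ 50.9 g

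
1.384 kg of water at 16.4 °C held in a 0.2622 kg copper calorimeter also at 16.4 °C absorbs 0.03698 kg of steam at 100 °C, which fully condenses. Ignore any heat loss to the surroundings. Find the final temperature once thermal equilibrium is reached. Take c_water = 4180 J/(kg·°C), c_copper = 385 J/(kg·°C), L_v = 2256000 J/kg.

Net heat exchanged in the isolated system is zero:
latent heat released on condensation: 0.03698×2256000 = 83427; condensate cools 100→T: 0.03698×4180×(T − 100) = 154.58(T − 100); water warms: 1.384×4180×(T − 16.4) = 5785.1(T − 16.4); copper cup: 0.2622×385×(T − 16.4) = 100.95(T − 16.4)
6040.6 T = 83427 + 15458 + 96531 = 195416
T ≈ 32.35 °C (< 100 °C, so full condensation is consistent).

T_f ≈ 32.4 °C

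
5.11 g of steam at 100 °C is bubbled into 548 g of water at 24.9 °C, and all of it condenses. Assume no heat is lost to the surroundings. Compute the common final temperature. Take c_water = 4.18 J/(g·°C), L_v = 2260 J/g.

T_f ≈ 30.6 °C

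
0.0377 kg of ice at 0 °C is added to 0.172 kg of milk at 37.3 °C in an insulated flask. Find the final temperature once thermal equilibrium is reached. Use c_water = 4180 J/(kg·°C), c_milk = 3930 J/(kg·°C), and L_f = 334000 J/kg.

T_f ≈ 15.1 °C

Heat gained plus heat lost sum to zero:
fusion: m_ice L_f = 0.0377×334000 = 12592
  warm the meltwater: 157.59 T
  milk cools: 0.172×3930×(T − 37.3) = 675.96(T − 37.3)
833.55 T = 25213 − 12592 = 12622
T ≈ 15.14 °C. Since T > 0 °C, the all-ice-melts assumption holds.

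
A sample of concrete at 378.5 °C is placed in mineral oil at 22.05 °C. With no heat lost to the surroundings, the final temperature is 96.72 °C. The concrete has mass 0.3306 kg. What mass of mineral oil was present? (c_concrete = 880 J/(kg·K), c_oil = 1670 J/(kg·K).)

Setting the total heat transfer to zero:
0.3306·880·(96.72 − 378.5) + m·1670·(96.72 − 22.05) = 0
124699 m = 81978
m = 81978/124699 ≈ 0.6574 kg

m ≈ 0.657 kg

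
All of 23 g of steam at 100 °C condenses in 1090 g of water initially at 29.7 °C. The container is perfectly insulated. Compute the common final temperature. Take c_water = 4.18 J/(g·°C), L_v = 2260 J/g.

T_f ≈ 42.3 °C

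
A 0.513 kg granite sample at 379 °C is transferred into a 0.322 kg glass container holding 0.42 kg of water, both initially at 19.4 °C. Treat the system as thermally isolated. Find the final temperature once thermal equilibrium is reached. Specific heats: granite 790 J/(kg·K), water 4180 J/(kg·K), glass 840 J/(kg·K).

Taking heat into each body as positive, Σ m c ΔT = 0:
0.513×790×(T − 379) + 0.42×4180×(T − 19.4) + 0.322×840×(T − 19.4) = 0
(405.27 + 1755.6 + 270.48) T = 405.27×379 + 1755.6×19.4 + 270.48×19.4
T = 192903/2431.3 ≈ 79.34 °C

T_f ≈ 79.3 °C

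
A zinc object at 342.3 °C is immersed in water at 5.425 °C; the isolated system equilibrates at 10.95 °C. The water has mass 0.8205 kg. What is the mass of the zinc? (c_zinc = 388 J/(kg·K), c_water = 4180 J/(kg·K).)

Taking heat into each body as positive, Σ m c ΔT = 0:
m×388×(10.95 − 342.3) + 0.8205×4180×(10.95 − 5.425) = 0
-128564 m = -18949
m = -18949/-128564 ≈ 0.1474 kg

m ≈ 0.147 kg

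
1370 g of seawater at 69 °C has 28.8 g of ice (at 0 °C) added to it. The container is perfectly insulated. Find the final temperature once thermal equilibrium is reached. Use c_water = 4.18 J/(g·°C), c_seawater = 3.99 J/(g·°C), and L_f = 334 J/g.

Let T be the final temperature. ΣQ_i = 0:
latent heat to melt: 28.8×334 = 9619.2
  meltwater 0→T: 28.8×4.18×T = 120.38 T
  seawater: 5466.3(T − 69)
5586.7 T = 377175 − 9619.2 = 367556
T ≈ 65.79 °C — above 0 °C, consistent with complete melting.

T_f ≈ 65.8 °C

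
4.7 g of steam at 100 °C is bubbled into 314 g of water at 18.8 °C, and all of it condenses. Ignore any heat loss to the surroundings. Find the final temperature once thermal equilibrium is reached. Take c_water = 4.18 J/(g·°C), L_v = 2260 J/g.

Heat gained plus heat lost sum to zero:
latent heat released on condensation: 4.7·2260 = 10622; condensate cools 100→T: 4.7·4.18·(T − 100) = 19.65(T − 100); water warms: 314·4.18·(T − 18.8) = 1312.5(T − 18.8)
1332.2 T = 10622 + 1964.6 + 24675 = 37262
T ≈ 27.97 °C — below 100 °C, confirming all the steam condensed.

T_f ≈ 28.0 °C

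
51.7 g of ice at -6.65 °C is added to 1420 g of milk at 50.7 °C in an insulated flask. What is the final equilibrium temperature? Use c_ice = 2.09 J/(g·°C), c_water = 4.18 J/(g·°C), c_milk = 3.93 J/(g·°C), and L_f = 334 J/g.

T_f ≈ 45.7 °C

Energy conservation, ΣQ = 0:
warm ice to 0 °C: 51.7·2.09·(0 − (-6.65)) = 718.55
  melt ice: 51.7·334 = 17268
  meltwater 0→T: 51.7·4.18·T = 216.11 T
  milk cools: 1420·3.93·(T − 50.7) = 5580.6(T − 50.7)
5796.7 T = 282936 − 17986 = 264950
T ≈ 45.71 °C. Since T > 0 °C, the all-ice-melts assumption holds.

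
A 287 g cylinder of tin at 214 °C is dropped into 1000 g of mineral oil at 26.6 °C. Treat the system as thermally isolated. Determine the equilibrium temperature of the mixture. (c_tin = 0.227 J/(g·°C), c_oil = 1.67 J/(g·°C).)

T_f ≈ 33.6 °C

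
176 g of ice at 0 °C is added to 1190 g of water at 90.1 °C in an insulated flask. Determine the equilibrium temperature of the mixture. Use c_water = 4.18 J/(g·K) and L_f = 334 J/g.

T_f ≈ 68.2 °C

Sum of m c ΔT and latent-heat terms is zero:
latent heat to melt: 176×334 = 58784
  warm the meltwater: 735.68 T
  water cools: 1190×4.18×(T − 90.1) = 4974.2(T − 90.1)
5709.9 T = 448175 − 58784 = 389391
T ≈ 68.20 °C — above 0 °C, consistent with complete melting.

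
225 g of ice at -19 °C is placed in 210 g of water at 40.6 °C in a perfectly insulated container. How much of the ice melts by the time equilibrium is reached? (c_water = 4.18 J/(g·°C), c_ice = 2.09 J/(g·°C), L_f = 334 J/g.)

Heat available from the water dropping to 0 °C: 210×4.18×40.6 = 35639 J.
Warming the ice to 0 °C takes 225×2.09×19 = 8934.7 J, leaving 26704 J for melting.
To melt every bit of ice: 225×334 = 75150 J.
26704 J < 75150 J, so only part of the ice melts and the system sits at 0 °C.
m_melt = 26704 / L_f = 79.95 g.

m_melted ≈ 80 g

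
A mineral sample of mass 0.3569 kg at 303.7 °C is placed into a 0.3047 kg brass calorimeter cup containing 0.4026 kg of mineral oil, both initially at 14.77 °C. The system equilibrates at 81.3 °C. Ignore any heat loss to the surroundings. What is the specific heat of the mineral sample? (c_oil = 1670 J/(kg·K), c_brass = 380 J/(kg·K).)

c ≈ 661 J/(kg·K)

Conservation of energy gives ΣQ = 0:
0.3569·c·(81.3 − 303.7) + 0.4026·1670·(81.3 − 14.77) + 0.3047·380·(81.3 − 14.77) = 0
-79.37 c = -52434
c = -52434/-79.37 ≈ 660.6 J/(kg·K)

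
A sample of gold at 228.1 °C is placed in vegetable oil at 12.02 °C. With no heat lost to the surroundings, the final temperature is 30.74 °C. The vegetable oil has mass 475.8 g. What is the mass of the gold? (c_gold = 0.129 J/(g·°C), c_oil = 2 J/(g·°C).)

Net heat exchanged in the isolated system is zero:
m·0.129·(30.74 − 228.1) + 475.8·2·(30.74 − 12.02) = 0
-25.46 m = -17814
m = -17814/-25.46 ≈ 699.7 g

m ≈ 700 g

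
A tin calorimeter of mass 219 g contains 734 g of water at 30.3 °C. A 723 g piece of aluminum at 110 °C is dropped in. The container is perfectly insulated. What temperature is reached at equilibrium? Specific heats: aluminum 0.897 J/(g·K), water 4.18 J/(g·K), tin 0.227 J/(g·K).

Heat gained plus heat lost sum to zero:
723·0.897·(T − 110) + 734·4.18·(T − 30.3) + 219·0.227·(T − 30.3) = 0
648.53(T − 110) + 3068.1(T − 30.3) + 49.71(T − 30.3) = 0
3766.4 T = 165809
T ≈ 44.02 °C

T_f ≈ 44.0 °C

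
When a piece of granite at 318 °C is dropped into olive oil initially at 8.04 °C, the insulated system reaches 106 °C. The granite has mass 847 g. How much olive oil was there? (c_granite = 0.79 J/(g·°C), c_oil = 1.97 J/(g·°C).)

m ≈ 735 g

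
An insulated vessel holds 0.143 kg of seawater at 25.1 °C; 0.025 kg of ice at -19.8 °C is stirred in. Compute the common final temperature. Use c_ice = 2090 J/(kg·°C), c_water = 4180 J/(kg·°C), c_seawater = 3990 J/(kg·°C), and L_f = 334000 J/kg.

T_f ≈ 7.3 °C

Energy conservation, ΣQ = 0:
ice -19.8→0 °C: 0.025·2090·19.8 = 1034.5; melt ice: 0.025·334000 = 8350; meltwater 0→T: 0.025·4180·T = 104.5 T; seawater: 570.57(T − 25.1)
675.07 T = 14321 − 9384.5 = 4936.8
T ≈ 7.31 °C (positive, so assuming full melt was valid).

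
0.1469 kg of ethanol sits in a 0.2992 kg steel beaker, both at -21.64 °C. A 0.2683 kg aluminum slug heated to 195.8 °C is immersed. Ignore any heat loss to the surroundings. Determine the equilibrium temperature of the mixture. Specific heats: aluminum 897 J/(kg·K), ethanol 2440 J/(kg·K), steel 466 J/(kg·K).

T_f = Σ m_i c_i T_i / Σ m_i c_i:
T_f = (240.67·195.8 + 358.44·(-21.64) + 139.43·(-21.64)) / (240.67 + 358.44 + 139.43)
    = 36348 / 738.53 ≈ 49.22 °C

T_f ≈ 49.2 °C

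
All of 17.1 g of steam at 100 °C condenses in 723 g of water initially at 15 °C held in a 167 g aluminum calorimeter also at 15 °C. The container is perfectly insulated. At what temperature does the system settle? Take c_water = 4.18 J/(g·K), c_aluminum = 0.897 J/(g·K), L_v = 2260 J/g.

T_f ≈ 28.8 °C

Taking heat into each body as positive, Σ m c ΔT = 0:
condense steam: −17.1·2260 = −38646; condensed water 100 °C→T: 71.48(T − 100); original water: 3022.1(T − 15); aluminum cup: 167·0.897·(T − 15) = 149.8(T − 15)
3243.4 T = 38646 + 7147.8 + 47579 = 93373
T ≈ 28.79 °C — below 100 °C, confirming all the steam condensed.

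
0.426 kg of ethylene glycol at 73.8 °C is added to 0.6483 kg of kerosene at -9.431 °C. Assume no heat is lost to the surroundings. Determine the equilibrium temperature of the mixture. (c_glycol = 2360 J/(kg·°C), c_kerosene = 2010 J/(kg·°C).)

T_f ≈ 26.8 °C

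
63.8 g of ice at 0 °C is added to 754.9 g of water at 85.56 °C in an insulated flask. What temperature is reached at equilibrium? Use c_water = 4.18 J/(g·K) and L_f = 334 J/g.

T_f ≈ 72.7 °C

Sum of m c ΔT and latent-heat terms is zero:
fusion: m_ice L_f = 63.8×334 = 21309; meltwater 0→T: 63.8×4.18×T = 266.68 T; water: 3155.5(T − 85.56)
3422.2 T = 269983 − 21309 = 248674
T ≈ 72.67 °C. Since T > 0 °C, the all-ice-melts assumption holds.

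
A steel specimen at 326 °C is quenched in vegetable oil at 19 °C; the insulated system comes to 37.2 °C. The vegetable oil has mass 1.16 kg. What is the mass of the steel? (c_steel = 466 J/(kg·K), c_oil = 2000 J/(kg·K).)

m ≈ 0.314 kg

Energy conservation, ΣQ = 0:
m·466·(37.2 − 326) + 1.16·2000·(37.2 − 19) = 0
-134581 m = -42224
m = -42224/-134581 ≈ 0.3137 kg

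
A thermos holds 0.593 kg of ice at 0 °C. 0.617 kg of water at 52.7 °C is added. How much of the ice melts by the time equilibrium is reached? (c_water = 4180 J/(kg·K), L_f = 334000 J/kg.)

Cooling the water to 0 °C releases 0.617×4180×52.7 = 135916 J.
Fully melting the ice requires m_ice L_f = 0.593×334000 = 198062 J.
135916 J < 198062 J, so only part of the ice melts and the system sits at 0 °C.
m_melted×334000 = 135916  ⇒  m_melted ≈ 0.4069 kg.

m_melted ≈ 0.407 kg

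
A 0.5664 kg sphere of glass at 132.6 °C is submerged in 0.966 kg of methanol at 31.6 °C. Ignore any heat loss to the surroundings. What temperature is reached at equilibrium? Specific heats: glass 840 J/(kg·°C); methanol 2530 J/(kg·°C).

T_f ≈ 48.1 °C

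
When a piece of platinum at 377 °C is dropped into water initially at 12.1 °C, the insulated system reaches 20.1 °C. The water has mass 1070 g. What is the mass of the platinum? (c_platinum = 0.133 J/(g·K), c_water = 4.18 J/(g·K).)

m ≈ 754 g

Energy conservation, ΣQ = 0:
m×0.133×(20.1 − 377) + 1070×4.18×(20.1 − 12.1) = 0
-47.47 m = -35781
m = -35781/-47.47 ≈ 753.8 g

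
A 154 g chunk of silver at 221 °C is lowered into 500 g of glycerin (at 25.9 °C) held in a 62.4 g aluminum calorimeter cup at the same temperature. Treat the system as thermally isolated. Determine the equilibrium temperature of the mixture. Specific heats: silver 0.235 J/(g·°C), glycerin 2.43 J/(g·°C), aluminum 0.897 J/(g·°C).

T_f ≈ 31.3 °C

Setting the total heat transfer to zero:
154·0.235·(T − 221) + 500·2.43·(T − 25.9) + 62.4·0.897·(T − 25.9) = 0
36.19(T − 221) + 1215(T − 25.9) + 55.97(T − 25.9) = 0
(36.19 + 1215 + 55.97) T = 36.19·221 + 1215·25.9 + 55.97·25.9
T ≈ 31.30 °C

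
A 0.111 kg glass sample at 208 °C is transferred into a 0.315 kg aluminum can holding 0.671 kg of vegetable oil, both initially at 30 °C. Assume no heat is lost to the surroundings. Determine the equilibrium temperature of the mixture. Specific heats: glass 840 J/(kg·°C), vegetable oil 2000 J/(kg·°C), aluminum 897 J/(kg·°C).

T_f ≈ 39.7 °C

Setting the total heat transfer to zero:
0.111*840*(T − 208) + 0.671*2000*(T − 30) + 0.315*897*(T − 30) = 0
1717.8 T = 68131
T = 68131/1717.8 ≈ 39.66 °C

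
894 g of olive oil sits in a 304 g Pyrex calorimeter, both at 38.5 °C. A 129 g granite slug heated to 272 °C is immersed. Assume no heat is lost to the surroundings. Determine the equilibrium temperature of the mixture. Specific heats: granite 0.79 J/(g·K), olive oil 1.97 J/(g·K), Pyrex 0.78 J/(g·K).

T_f ≈ 49.8 °C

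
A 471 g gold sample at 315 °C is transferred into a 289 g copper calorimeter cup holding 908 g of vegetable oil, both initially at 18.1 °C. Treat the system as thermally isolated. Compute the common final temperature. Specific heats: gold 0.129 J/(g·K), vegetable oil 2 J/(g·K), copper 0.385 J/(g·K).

T_f ≈ 27.2 °C

Heat gained plus heat lost sum to zero:
471·0.129·(T − 315) + 908·2·(T − 18.1) + 289·0.385·(T − 18.1) = 0
(60.76 + 1816 + 111.27) T = 60.76·315 + 1816·18.1 + 111.27·18.1
T = 54023/1988 ≈ 27.17 °C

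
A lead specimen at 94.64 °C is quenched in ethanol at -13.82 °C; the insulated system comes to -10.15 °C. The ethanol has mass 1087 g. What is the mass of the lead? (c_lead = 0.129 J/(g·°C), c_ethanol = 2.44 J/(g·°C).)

|Q_lead| = |Q_ethanol|:
m×0.129×(94.64 − -10.15) = 1087×2.44×(-10.15 − (-13.82))
13.52 m = 9733.9  ⇒  m ≈ 720.1 g

m ≈ 720 g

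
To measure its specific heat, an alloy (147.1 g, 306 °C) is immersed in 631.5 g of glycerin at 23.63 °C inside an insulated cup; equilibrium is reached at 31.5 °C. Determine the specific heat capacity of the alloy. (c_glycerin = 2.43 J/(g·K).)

m_s c (T_s − T_f) = m_glycerin c_glycerin (T_f − T_0):
147.1·c·(306 − 31.5) = 631.5·2.43·(31.5 − 23.63)
40379 c = 12077  ⇒  c ≈ 0.2991 J/(g·K)

c ≈ 0.299 J/(g·K)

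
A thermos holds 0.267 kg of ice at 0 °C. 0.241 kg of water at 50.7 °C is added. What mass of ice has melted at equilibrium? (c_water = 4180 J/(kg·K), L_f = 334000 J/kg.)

m_melted ≈ 0.153 kg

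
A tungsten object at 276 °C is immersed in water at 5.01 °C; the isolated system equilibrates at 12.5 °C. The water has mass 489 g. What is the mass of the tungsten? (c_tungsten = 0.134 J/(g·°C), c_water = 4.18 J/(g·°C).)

m ≈ 434 g

Heat lost by the tungsten = heat gained by the water:
m×0.134×(276 − 12.5) = 489×4.18×(12.5 − 5.01)
35.31 m = 15310  ⇒  m ≈ 433.6 g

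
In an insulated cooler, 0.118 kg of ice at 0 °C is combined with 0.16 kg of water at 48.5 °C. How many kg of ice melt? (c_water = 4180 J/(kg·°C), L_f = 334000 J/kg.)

m_melted ≈ 0.0971 kg

Heat available from the water dropping to 0 °C: 0.16·4180·48.5 = 32437 J.
Fully melting the ice requires m_ice L_f = 0.118·334000 = 39412 J.
That's not enough to melt it all — equilibrium is at 0 °C with ice remaining.
m_melt = 32437 / L_f = 0.09712 kg.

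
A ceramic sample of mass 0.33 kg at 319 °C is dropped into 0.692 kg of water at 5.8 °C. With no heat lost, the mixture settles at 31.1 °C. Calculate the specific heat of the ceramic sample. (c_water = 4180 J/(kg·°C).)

m_s c (T_s − T_f) = m_water c_water (T_f − T_0):
0.33·c·(319 − 31.1) = 0.692·4180·(31.1 − 5.8)
95.01 c = 73182  ⇒  c ≈ 770.3 J/(kg·°C)

c ≈ 770 J/(kg·°C)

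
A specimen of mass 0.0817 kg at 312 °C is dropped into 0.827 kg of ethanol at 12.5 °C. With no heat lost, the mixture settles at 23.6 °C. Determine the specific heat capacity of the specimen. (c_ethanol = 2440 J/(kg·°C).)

c ≈ 951 J/(kg·°C)

m_s c (T_s − T_f) = m_ethanol c_ethanol (T_f − T_0):
0.0817×c×(312 − 23.6) = 0.827×2440×(23.6 − 12.5)
23.56 c = 22398  ⇒  c ≈ 950.6 J/(kg·°C)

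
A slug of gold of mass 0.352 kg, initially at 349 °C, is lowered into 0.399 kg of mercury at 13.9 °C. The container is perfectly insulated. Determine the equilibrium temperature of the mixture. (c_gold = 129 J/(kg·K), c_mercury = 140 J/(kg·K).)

Net heat exchanged in the isolated system is zero:
0.352×129×(T − 349) + 0.399×140×(T − 13.9) = 0
(45.41 + 55.86) T = 45.41×349 + 55.86×13.9
T = 16624 / 101.27 = 164 °C

T_f ≈ 164.2 °C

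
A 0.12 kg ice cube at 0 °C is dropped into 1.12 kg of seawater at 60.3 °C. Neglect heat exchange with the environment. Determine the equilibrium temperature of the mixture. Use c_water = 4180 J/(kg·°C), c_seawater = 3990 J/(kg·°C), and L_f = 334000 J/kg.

Taking heat into each body as positive, Σ m c ΔT = 0:
melt ice: 0.12·334000 = 40080; meltwater 0→T: 0.12·4180·T = 501.6 T; seawater: 4468.8(T − 60.3)
4970.4 T = 269469 − 40080 = 229389
T ≈ 46.15 °C. Since T > 0 °C, the all-ice-melts assumption holds.

T_f ≈ 46.2 °C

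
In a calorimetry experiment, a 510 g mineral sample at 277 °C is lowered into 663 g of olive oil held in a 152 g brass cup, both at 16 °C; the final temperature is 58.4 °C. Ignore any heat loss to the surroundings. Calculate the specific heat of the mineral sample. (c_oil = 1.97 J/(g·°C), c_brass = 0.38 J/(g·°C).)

c ≈ 0.519 J/(g·°C)

Net heat exchanged in the isolated system is zero:
510·c·(58.4 − 277) + 663·1.97·(58.4 − 16) + 152·0.38·(58.4 − 16) = 0
-111486 c = -57828
c = -57828/-111486 ≈ 0.5187 J/(g·°C)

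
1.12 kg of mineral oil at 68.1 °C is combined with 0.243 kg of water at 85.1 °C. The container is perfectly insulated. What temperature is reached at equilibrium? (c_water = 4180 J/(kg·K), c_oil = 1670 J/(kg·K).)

T_f is the heat-capacity-weighted average of the initial temperatures:
T_f = (1015.7×85.1 + 1870.4×68.1) / (1015.7 + 1870.4)
    = 213814 / 2886.1 ≈ 74.08 °C

T_f ≈ 74.1 °C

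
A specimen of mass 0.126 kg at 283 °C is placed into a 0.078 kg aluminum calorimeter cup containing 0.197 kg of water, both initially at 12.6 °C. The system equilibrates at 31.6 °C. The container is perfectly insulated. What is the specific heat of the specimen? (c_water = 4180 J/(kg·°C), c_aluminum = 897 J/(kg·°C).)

Conservation of energy gives ΣQ = 0:
0.126×c×(31.6 − 283) + 0.197×4180×(31.6 − 12.6) + 0.078×897×(31.6 − 12.6) = 0
-31.68 c = -16975
c = -16975/-31.68 ≈ 535.9 J/(kg·°C)

c ≈ 536 J/(kg·°C)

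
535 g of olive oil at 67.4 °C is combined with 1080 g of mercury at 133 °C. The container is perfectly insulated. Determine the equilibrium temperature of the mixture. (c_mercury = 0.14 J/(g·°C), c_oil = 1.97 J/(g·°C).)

Taking heat into each body as positive, Σ m c ΔT = 0:
1080*0.14*(T − 133) + 535*1.97*(T − 67.4) = 0
151.2(T − 133) + 1054(T − 67.4) = 0
(151.2 + 1054) T = 151.2*133 + 1054*67.4
T = 91146 / 1205.2 = 75.6 °C

T_f ≈ 75.6 °C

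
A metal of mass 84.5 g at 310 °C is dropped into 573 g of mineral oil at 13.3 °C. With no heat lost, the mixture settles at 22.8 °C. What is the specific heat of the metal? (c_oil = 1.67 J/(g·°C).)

c ≈ 0.375 J/(g·°C)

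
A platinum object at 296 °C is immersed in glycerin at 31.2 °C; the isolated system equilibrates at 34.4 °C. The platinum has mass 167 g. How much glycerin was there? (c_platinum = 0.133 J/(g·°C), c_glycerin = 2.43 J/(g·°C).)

m ≈ 747 g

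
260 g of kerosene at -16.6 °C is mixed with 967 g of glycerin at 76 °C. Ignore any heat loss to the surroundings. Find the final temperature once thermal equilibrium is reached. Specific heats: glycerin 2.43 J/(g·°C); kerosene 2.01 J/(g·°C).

T_f ≈ 59.2 °C

Heat lost by the glycerin equals heat gained by the kerosene:
967·2.43·(76 − T) = 260·2.01·(T − (-16.6))
2349.8(76 − T) = 522.6(T − (-16.6))
2872.4 T = 169910  ⇒  T ≈ 59.15 °C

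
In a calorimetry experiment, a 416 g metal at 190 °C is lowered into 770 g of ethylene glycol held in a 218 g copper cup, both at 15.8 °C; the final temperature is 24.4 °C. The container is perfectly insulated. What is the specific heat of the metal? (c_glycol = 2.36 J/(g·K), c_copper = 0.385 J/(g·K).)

Setting the total heat transfer to zero:
416×c×(24.4 − 190) + 770×2.36×(24.4 − 15.8) + 218×0.385×(24.4 − 15.8) = 0
-68890 c = -16350
c = -16350/-68890 ≈ 0.2373 J/(g·K)

c ≈ 0.237 J/(g·K)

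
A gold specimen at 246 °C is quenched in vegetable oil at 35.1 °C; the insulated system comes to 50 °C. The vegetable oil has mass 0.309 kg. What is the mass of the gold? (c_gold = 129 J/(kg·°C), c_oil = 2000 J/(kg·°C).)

m ≈ 0.364 kg

Energy conservation, ΣQ = 0:
m·129·(50 − 246) + 0.309·2000·(50 − 35.1) = 0
-25284 m = -9208.2
m = -9208.2/-25284 ≈ 0.3642 kg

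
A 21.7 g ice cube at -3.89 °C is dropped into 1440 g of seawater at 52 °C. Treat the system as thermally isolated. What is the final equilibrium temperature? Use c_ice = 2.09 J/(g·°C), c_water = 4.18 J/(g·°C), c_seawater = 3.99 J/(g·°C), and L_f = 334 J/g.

T_f ≈ 49.9 °C

Energy conservation, ΣQ = 0:
warm ice to 0 °C: 21.7×2.09×(0 − (-3.89)) = 176.42; fusion: m_ice L_f = 21.7×334 = 7247.8; warm the meltwater: 90.71 T; seawater cools: 1440×3.99×(T − 52) = 5745.6(T − 52)
5836.3 T = 298771 − 7424.2 = 291347
T ≈ 49.92 °C (positive, so assuming full melt was valid).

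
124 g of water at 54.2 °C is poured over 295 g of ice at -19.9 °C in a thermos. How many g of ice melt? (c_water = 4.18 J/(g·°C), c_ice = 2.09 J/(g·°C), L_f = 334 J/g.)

m_melted ≈ 47.4 g

Heat available from the water dropping to 0 °C: 124·4.18·54.2 = 28093 J.
Warming the ice to 0 °C takes 295·2.09·19.9 = 12269 J, leaving 15824 J for melting.
To melt every bit of ice: 295·334 = 98530 J.
That's not enough to melt it all — equilibrium is at 0 °C with ice remaining.
m_melted·334 = 15824  ⇒  m_melted ≈ 47.38 g.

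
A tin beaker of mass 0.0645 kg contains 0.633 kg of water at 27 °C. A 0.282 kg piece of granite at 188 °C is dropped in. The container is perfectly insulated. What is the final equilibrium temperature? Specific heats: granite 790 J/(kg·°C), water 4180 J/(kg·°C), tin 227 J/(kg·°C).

Conservation of energy gives ΣQ = 0:
0.282×790×(T − 188) + 0.633×4180×(T − 27) + 0.0645×227×(T − 27) = 0
222.78(T − 188) + 2645.9(T − 27) + 14.64(T − 27) = 0
2883.4 T = 113718
T = 113718/2883.4 ≈ 39.44 °C

T_f ≈ 39.4 °C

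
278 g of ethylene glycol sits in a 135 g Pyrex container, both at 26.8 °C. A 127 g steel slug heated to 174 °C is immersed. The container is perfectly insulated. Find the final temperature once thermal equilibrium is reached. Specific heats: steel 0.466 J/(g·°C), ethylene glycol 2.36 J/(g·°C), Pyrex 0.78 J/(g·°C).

T_f ≈ 37.4 °C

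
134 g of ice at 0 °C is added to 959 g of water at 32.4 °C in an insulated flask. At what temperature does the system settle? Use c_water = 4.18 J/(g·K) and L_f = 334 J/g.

Energy conservation, ΣQ = 0:
melt ice: 134×334 = 44756; warm the meltwater: 560.12 T; water cools: 959×4.18×(T − 32.4) = 4008.6(T − 32.4)
4568.7 T = 129879 − 44756 = 85123
T ≈ 18.63 °C. Since T > 0 °C, the all-ice-melts assumption holds.

T_f ≈ 18.6 °C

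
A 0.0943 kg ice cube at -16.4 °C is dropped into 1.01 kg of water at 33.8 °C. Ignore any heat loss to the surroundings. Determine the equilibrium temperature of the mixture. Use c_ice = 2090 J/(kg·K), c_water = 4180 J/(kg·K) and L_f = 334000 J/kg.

T_f ≈ 23.4 °C

Energy balance with sensible and latent terms:
warm ice to 0 °C: 0.0943×2090×(0 − (-16.4)) = 3232.2; latent heat to melt: 0.0943×334000 = 31496; meltwater 0→T: 0.0943×4180×T = 394.17 T; water cools: 1.01×4180×(T − 33.8) = 4221.8(T − 33.8)
4616 T = 142697 − 34728 = 107968
T ≈ 23.39 °C (positive, so assuming full melt was valid).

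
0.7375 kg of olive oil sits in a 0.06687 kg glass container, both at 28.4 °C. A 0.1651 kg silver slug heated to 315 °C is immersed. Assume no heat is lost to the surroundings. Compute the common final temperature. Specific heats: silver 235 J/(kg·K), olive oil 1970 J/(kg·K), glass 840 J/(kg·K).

T_f ≈ 35.6 °C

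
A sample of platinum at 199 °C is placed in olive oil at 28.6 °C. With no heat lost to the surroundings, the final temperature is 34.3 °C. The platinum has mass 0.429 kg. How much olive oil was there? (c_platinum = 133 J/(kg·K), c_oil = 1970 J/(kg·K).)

Conservation of energy gives ΣQ = 0:
0.429×133×(34.3 − 199) + m×1970×(34.3 − 28.6) = 0
11229 m = 9397.3
m = 9397.3/11229 ≈ 0.8369 kg

m ≈ 0.837 kg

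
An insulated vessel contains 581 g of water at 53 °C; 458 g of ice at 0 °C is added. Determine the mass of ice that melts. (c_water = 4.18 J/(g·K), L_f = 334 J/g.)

Water can give up m c ΔT = 581·4.18·53 = 128715 J before reaching 0 °C.
To melt every bit of ice: 458·334 = 152972 J.
128715 J < 152972 J, so only part of the ice melts and the system sits at 0 °C.
Mass melted = 128715/334 ≈ 385.4 g.

m_melted ≈ 385 g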